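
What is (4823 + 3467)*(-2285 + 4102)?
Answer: 15062930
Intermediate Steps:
(4823 + 3467)*(-2285 + 4102) = 8290*1817 = 15062930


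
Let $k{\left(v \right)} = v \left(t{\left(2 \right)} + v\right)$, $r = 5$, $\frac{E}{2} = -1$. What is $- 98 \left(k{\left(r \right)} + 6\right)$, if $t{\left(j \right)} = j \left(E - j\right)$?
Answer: $882$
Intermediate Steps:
$E = -2$ ($E = 2 \left(-1\right) = -2$)
$t{\left(j \right)} = j \left(-2 - j\right)$
$k{\left(v \right)} = v \left(-8 + v\right)$ ($k{\left(v \right)} = v \left(\left(-1\right) 2 \left(2 + 2\right) + v\right) = v \left(\left(-1\right) 2 \cdot 4 + v\right) = v \left(-8 + v\right)$)
$- 98 \left(k{\left(r \right)} + 6\right) = - 98 \left(5 \left(-8 + 5\right) + 6\right) = - 98 \left(5 \left(-3\right) + 6\right) = - 98 \left(-15 + 6\right) = \left(-98\right) \left(-9\right) = 882$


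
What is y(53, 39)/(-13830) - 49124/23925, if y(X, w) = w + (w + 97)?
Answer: -45571453/22058850 ≈ -2.0659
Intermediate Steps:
y(X, w) = 97 + 2*w (y(X, w) = w + (97 + w) = 97 + 2*w)
y(53, 39)/(-13830) - 49124/23925 = (97 + 2*39)/(-13830) - 49124/23925 = (97 + 78)*(-1/13830) - 49124*1/23925 = 175*(-1/13830) - 49124/23925 = -35/2766 - 49124/23925 = -45571453/22058850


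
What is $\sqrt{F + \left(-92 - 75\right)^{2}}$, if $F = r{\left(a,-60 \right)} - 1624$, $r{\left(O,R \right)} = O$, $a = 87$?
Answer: $12 \sqrt{183} \approx 162.33$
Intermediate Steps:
$F = -1537$ ($F = 87 - 1624 = -1537$)
$\sqrt{F + \left(-92 - 75\right)^{2}} = \sqrt{-1537 + \left(-92 - 75\right)^{2}} = \sqrt{-1537 + \left(-167\right)^{2}} = \sqrt{-1537 + 27889} = \sqrt{26352} = 12 \sqrt{183}$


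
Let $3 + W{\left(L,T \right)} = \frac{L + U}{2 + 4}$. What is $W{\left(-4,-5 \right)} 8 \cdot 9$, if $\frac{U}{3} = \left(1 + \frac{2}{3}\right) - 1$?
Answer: $-240$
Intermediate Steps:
$U = 2$ ($U = 3 \left(\left(1 + \frac{2}{3}\right) - 1\right) = 3 \left(\frac{5}{3} - 1\right) = 3 \cdot \frac{2}{3} = 2$)
$W{\left(L,T \right)} = - \frac{8}{3} + \frac{L}{6}$ ($W{\left(L,T \right)} = -3 + \frac{L + 2}{2 + 4} = -3 + \frac{2 + L}{6} = -3 + \left(2 + L\right) \frac{1}{6} = -3 + \left(\frac{1}{3} + \frac{L}{6}\right) = - \frac{8}{3} + \frac{L}{6}$)
$W{\left(-4,-5 \right)} 8 \cdot 9 = \left(- \frac{8}{3} + \frac{1}{6} \left(-4\right)\right) 8 \cdot 9 = \left(- \frac{8}{3} - \frac{2}{3}\right) 8 \cdot 9 = \left(- \frac{10}{3}\right) 8 \cdot 9 = \left(- \frac{80}{3}\right) 9 = -240$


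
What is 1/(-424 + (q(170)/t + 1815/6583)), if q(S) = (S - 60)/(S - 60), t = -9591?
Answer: -63137553/26752921390 ≈ -0.0023600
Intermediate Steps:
q(S) = 1 (q(S) = (-60 + S)/(-60 + S) = 1)
1/(-424 + (q(170)/t + 1815/6583)) = 1/(-424 + (1/(-9591) + 1815/6583)) = 1/(-424 + (1*(-1/9591) + 1815*(1/6583))) = 1/(-424 + (-1/9591 + 1815/6583)) = 1/(-424 + 17401082/63137553) = 1/(-26752921390/63137553) = -63137553/26752921390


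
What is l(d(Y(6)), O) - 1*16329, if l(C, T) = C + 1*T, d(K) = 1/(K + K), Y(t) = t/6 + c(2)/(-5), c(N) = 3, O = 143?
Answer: -64739/4 ≈ -16185.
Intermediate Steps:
Y(t) = -⅗ + t/6 (Y(t) = t/6 + 3/(-5) = t*(⅙) + 3*(-⅕) = t/6 - ⅗ = -⅗ + t/6)
d(K) = 1/(2*K)
l(C, T) = C + T
l(d(Y(6)), O) - 1*16329 = (1/(2*(-⅗ + (⅙)*6)) + 143) - 1*16329 = (1/(2*(-⅗ + 1)) + 143) - 16329 = (1/(2*(⅖)) + 143) - 16329 = ((½)*(5/2) + 143) - 16329 = (5/4 + 143) - 16329 = 577/4 - 16329 = -64739/4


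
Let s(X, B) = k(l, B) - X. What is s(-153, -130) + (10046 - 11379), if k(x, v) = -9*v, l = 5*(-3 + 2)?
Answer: -10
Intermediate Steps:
l = -5 (l = 5*(-1) = -5)
s(X, B) = -X - 9*B (s(X, B) = -9*B - X = -X - 9*B)
s(-153, -130) + (10046 - 11379) = (-1*(-153) - 9*(-130)) + (10046 - 11379) = (153 + 1170) - 1333 = 1323 - 1333 = -10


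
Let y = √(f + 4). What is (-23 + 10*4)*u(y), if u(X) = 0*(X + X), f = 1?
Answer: 0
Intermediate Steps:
y = √5 (y = √(1 + 4) = √5 ≈ 2.2361)
u(X) = 0 (u(X) = 0*(2*X) = 0)
(-23 + 10*4)*u(y) = (-23 + 10*4)*0 = (-23 + 40)*0 = 17*0 = 0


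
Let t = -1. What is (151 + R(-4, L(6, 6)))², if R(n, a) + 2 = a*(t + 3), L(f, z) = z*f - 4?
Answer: 45369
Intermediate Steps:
L(f, z) = -4 + f*z (L(f, z) = f*z - 4 = -4 + f*z)
R(n, a) = -2 + 2*a (R(n, a) = -2 + a*(-1 + 3) = -2 + a*2 = -2 + 2*a)
(151 + R(-4, L(6, 6)))² = (151 + (-2 + 2*(-4 + 6*6)))² = (151 + (-2 + 2*(-4 + 36)))² = (151 + (-2 + 2*32))² = (151 + (-2 + 64))² = (151 + 62)² = 213² = 45369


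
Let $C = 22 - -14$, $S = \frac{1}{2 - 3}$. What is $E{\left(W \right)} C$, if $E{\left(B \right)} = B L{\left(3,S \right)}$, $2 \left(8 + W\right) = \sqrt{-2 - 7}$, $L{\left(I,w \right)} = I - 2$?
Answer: $-288 + 54 i \approx -288.0 + 54.0 i$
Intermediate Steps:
$S = -1$ ($S = \frac{1}{-1} = -1$)
$L{\left(I,w \right)} = -2 + I$
$C = 36$ ($C = 22 + 14 = 36$)
$W = -8 + \frac{3 i}{2}$ ($W = -8 + \frac{\sqrt{-2 - 7}}{2} = -8 + \frac{\sqrt{-9}}{2} = -8 + \frac{3 i}{2} \approx -8.0 + 1.5 i$)
$E{\left(B \right)} = B$ ($E{\left(B \right)} = B \left(-2 + 3\right) = B 1 = B$)
$E{\left(W \right)} C = \left(-8 + \frac{3 i}{2}\right) 36 = -288 + 54 i$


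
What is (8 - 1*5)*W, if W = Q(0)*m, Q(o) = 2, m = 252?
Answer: 1512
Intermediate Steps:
W = 504 (W = 2*252 = 504)
(8 - 1*5)*W = (8 - 1*5)*504 = (8 - 5)*504 = 3*504 = 1512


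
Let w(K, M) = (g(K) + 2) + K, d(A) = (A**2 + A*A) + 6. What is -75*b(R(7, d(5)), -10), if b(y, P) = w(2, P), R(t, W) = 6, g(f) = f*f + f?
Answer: -750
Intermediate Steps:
d(A) = 6 + 2*A**2 (d(A) = (A**2 + A**2) + 6 = 2*A**2 + 6 = 6 + 2*A**2)
g(f) = f + f**2 (g(f) = f**2 + f = f + f**2)
w(K, M) = 2 + K + K*(1 + K) (w(K, M) = (K*(1 + K) + 2) + K = (2 + K*(1 + K)) + K = 2 + K + K*(1 + K))
b(y, P) = 10 (b(y, P) = 2 + 2 + 2*(1 + 2) = 2 + 2 + 2*3 = 2 + 2 + 6 = 10)
-75*b(R(7, d(5)), -10) = -75*10 = -750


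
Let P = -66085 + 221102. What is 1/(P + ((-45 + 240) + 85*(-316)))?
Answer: 1/128352 ≈ 7.7911e-6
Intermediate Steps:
P = 155017
1/(P + ((-45 + 240) + 85*(-316))) = 1/(155017 + ((-45 + 240) + 85*(-316))) = 1/(155017 + (195 - 26860)) = 1/(155017 - 26665) = 1/128352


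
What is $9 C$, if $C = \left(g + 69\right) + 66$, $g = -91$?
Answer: $396$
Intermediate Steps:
$C = 44$ ($C = \left(-91 + 69\right) + 66 = -22 + 66 = 44$)
$9 C = 9 \cdot 44 = 396$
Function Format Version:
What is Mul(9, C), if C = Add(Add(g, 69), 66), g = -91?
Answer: 396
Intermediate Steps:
C = 44 (C = Add(Add(-91, 69), 66) = Add(-22, 66) = 44)
Mul(9, C) = Mul(9, 44) = 396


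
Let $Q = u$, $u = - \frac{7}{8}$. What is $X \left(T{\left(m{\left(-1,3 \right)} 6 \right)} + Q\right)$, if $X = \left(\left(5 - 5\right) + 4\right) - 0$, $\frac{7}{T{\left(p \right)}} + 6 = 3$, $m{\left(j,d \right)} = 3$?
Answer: $- \frac{77}{6} \approx -12.833$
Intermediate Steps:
$T{\left(p \right)} = - \frac{7}{3}$ ($T{\left(p \right)} = \frac{7}{-6 + 3} = \frac{7}{-3} = 7 \left(- \frac{1}{3}\right) = - \frac{7}{3}$)
$X = 4$ ($X = \left(0 + 4\right) + 0 = 4 + 0 = 4$)
$u = - \frac{7}{8}$ ($u = \left(-7\right) \frac{1}{8} = - \frac{7}{8} \approx -0.875$)
$Q = - \frac{7}{8} \approx -0.875$
$X \left(T{\left(m{\left(-1,3 \right)} 6 \right)} + Q\right) = 4 \left(- \frac{7}{3} - \frac{7}{8}\right) = 4 \left(- \frac{77}{24}\right) = - \frac{77}{6}$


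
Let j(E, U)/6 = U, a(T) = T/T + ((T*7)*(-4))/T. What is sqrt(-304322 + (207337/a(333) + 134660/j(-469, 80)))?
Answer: I*sqrt(403989906)/36 ≈ 558.32*I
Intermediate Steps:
a(T) = -27 (a(T) = 1 + ((7*T)*(-4))/T = 1 + (-28*T)/T = 1 - 28 = -27)
j(E, U) = 6*U
sqrt(-304322 + (207337/a(333) + 134660/j(-469, 80))) = sqrt(-304322 + (207337/(-27) + 134660/((6*80)))) = sqrt(-304322 + (207337*(-1/27) + 134660/480)) = sqrt(-304322 + (-207337/27 + 134660*(1/480))) = sqrt(-304322 + (-207337/27 + 6733/24)) = sqrt(-304322 - 1598099/216) = sqrt(-67331651/216) = I*sqrt(403989906)/36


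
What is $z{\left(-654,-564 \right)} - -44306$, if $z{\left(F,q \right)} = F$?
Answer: $43652$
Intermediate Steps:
$z{\left(-654,-564 \right)} - -44306 = -654 - -44306 = -654 + \left(-188382 + 232688\right) = -654 + 44306 = 43652$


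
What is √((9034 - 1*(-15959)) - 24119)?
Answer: √874 ≈ 29.563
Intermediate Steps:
√((9034 - 1*(-15959)) - 24119) = √((9034 + 15959) - 24119) = √(24993 - 24119) = √874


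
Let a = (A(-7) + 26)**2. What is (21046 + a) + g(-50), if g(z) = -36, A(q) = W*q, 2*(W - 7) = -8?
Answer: 21035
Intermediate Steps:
W = 3 (W = 7 + (1/2)*(-8) = 7 - 4 = 3)
A(q) = 3*q
a = 25 (a = (3*(-7) + 26)**2 = (-21 + 26)**2 = 5**2 = 25)
(21046 + a) + g(-50) = (21046 + 25) - 36 = 21071 - 36 = 21035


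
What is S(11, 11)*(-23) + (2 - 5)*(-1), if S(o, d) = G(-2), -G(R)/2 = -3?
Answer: -135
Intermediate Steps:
G(R) = 6 (G(R) = -2*(-3) = 6)
S(o, d) = 6
S(11, 11)*(-23) + (2 - 5)*(-1) = 6*(-23) + (2 - 5)*(-1) = -138 - 3*(-1) = -138 + 3 = -135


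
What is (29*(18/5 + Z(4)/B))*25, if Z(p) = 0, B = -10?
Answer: 2610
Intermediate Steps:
(29*(18/5 + Z(4)/B))*25 = (29*(18/5 + 0/(-10)))*25 = (29*(18*(⅕) + 0*(-⅒)))*25 = (29*(18/5 + 0))*25 = (29*(18/5))*25 = (522/5)*25 = 2610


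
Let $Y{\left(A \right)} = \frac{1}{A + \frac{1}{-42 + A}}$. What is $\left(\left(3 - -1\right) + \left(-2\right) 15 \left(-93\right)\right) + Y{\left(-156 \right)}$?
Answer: $\frac{86303668}{30889} \approx 2794.0$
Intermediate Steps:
$\left(\left(3 - -1\right) + \left(-2\right) 15 \left(-93\right)\right) + Y{\left(-156 \right)} = \left(\left(3 - -1\right) + \left(-2\right) 15 \left(-93\right)\right) + \frac{-42 - 156}{1 + \left(-156\right)^{2} - -6552} = \left(\left(3 + 1\right) - -2790\right) + \frac{1}{1 + 24336 + 6552} \left(-198\right) = \left(4 + 2790\right) + \frac{1}{30889} \left(-198\right) = 2794 + \frac{1}{30889} \left(-198\right) = 2794 - \frac{198}{30889} = \frac{86303668}{30889}$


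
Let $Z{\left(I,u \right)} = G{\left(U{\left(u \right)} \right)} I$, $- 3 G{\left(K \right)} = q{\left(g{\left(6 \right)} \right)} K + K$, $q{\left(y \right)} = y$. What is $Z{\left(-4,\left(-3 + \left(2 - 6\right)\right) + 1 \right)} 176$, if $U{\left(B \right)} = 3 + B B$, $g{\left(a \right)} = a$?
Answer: $64064$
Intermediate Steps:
$U{\left(B \right)} = 3 + B^{2}$
$G{\left(K \right)} = - \frac{7 K}{3}$ ($G{\left(K \right)} = - \frac{6 K + K}{3} = - \frac{7 K}{3}$)
$Z{\left(I,u \right)} = I \left(-7 - \frac{7 u^{2}}{3}\right)$ ($Z{\left(I,u \right)} = - \frac{7 \left(3 + u^{2}\right)}{3} I = \left(-7 - \frac{7 u^{2}}{3}\right) I = I \left(-7 - \frac{7 u^{2}}{3}\right)$)
$Z{\left(-4,\left(-3 + \left(2 - 6\right)\right) + 1 \right)} 176 = \left(- \frac{7}{3}\right) \left(-4\right) \left(3 + \left(\left(-3 + \left(2 - 6\right)\right) + 1\right)^{2}\right) 176 = \left(- \frac{7}{3}\right) \left(-4\right) \left(3 + \left(\left(-3 - 4\right) + 1\right)^{2}\right) 176 = \left(- \frac{7}{3}\right) \left(-4\right) \left(3 + \left(-7 + 1\right)^{2}\right) 176 = \left(- \frac{7}{3}\right) \left(-4\right) \left(3 + \left(-6\right)^{2}\right) 176 = \left(- \frac{7}{3}\right) \left(-4\right) \left(3 + 36\right) 176 = \left(- \frac{7}{3}\right) \left(-4\right) 39 \cdot 176 = 364 \cdot 176 = 64064$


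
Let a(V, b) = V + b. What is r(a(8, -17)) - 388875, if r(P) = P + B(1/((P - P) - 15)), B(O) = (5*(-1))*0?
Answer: -388884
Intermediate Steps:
B(O) = 0 (B(O) = -5*0 = 0)
r(P) = P (r(P) = P + 0 = P)
r(a(8, -17)) - 388875 = (8 - 17) - 388875 = -9 - 388875 = -388884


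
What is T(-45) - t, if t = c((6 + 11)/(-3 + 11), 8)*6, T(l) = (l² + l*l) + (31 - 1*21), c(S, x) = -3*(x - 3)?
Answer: 4150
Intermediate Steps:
c(S, x) = 9 - 3*x (c(S, x) = -3*(-3 + x) = 9 - 3*x)
T(l) = 10 + 2*l² (T(l) = (l² + l²) + (31 - 21) = 2*l² + 10 = 10 + 2*l²)
t = -90 (t = (9 - 3*8)*6 = (9 - 24)*6 = -15*6 = -90)
T(-45) - t = (10 + 2*(-45)²) - 1*(-90) = (10 + 2*2025) + 90 = (10 + 4050) + 90 = 4060 + 90 = 4150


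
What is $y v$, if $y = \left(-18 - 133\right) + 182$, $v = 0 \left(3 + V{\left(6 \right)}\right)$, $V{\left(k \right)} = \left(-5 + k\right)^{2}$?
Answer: $0$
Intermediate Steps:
$v = 0$ ($v = 0 \left(3 + \left(-5 + 6\right)^{2}\right) = 0 \left(3 + 1^{2}\right) = 0 \left(3 + 1\right) = 0 \cdot 4 = 0$)
$y = 31$ ($y = -151 + 182 = 31$)
$y v = 31 \cdot 0 = 0$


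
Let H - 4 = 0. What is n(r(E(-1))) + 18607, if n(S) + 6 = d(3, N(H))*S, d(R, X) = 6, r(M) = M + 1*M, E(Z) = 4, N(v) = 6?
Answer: 18649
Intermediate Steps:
H = 4 (H = 4 + 0 = 4)
r(M) = 2*M (r(M) = M + M = 2*M)
n(S) = -6 + 6*S
n(r(E(-1))) + 18607 = (-6 + 6*(2*4)) + 18607 = (-6 + 6*8) + 18607 = (-6 + 48) + 18607 = 42 + 18607 = 18649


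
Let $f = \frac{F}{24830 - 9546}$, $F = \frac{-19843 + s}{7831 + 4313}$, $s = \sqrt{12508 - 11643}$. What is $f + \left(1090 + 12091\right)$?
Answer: $\frac{2446510838333}{185608896} + \frac{\sqrt{865}}{185608896} \approx 13181.0$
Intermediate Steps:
$s = \sqrt{865} \approx 29.411$
$F = - \frac{19843}{12144} + \frac{\sqrt{865}}{12144}$ ($F = \frac{-19843 + \sqrt{865}}{7831 + 4313} = \frac{-19843 + \sqrt{865}}{12144} = \left(-19843 + \sqrt{865}\right) \frac{1}{12144} = - \frac{19843}{12144} + \frac{\sqrt{865}}{12144} \approx -1.6316$)
$f = - \frac{19843}{185608896} + \frac{\sqrt{865}}{185608896}$ ($f = \frac{- \frac{19843}{12144} + \frac{\sqrt{865}}{12144}}{24830 - 9546} = \frac{- \frac{19843}{12144} + \frac{\sqrt{865}}{12144}}{15284} = \left(- \frac{19843}{12144} + \frac{\sqrt{865}}{12144}\right) \frac{1}{15284} = - \frac{19843}{185608896} + \frac{\sqrt{865}}{185608896} \approx -0.00010675$)
$f + \left(1090 + 12091\right) = \left(- \frac{19843}{185608896} + \frac{\sqrt{865}}{185608896}\right) + \left(1090 + 12091\right) = \left(- \frac{19843}{185608896} + \frac{\sqrt{865}}{185608896}\right) + 13181 = \frac{2446510838333}{185608896} + \frac{\sqrt{865}}{185608896}$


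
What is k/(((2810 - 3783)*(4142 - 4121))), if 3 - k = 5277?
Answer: 1758/6811 ≈ 0.25811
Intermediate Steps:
k = -5274 (k = 3 - 1*5277 = 3 - 5277 = -5274)
k/(((2810 - 3783)*(4142 - 4121))) = -5274*1/((2810 - 3783)*(4142 - 4121)) = -5274/((-973*21)) = -5274/(-20433) = -5274*(-1/20433) = 1758/6811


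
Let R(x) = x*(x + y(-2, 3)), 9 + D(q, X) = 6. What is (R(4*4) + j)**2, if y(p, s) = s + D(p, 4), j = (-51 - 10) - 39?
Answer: 24336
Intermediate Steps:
D(q, X) = -3 (D(q, X) = -9 + 6 = -3)
j = -100 (j = -61 - 39 = -100)
y(p, s) = -3 + s (y(p, s) = s - 3 = -3 + s)
R(x) = x**2 (R(x) = x*(x + (-3 + 3)) = x*(x + 0) = x*x = x**2)
(R(4*4) + j)**2 = ((4*4)**2 - 100)**2 = (16**2 - 100)**2 = (256 - 100)**2 = 156**2 = 24336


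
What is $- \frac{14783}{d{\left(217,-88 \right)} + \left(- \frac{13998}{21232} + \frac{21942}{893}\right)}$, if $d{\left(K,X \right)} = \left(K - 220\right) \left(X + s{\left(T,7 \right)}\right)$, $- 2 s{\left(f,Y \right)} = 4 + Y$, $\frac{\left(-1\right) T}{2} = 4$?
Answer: $- \frac{140144140904}{2885850849} \approx -48.563$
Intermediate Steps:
$T = -8$ ($T = \left(-2\right) 4 = -8$)
$s{\left(f,Y \right)} = -2 - \frac{Y}{2}$ ($s{\left(f,Y \right)} = - \frac{4 + Y}{2} = -2 - \frac{Y}{2}$)
$d{\left(K,X \right)} = \left(-220 + K\right) \left(- \frac{11}{2} + X\right)$ ($d{\left(K,X \right)} = \left(K - 220\right) \left(X - \frac{11}{2}\right) = \left(-220 + K\right) \left(X - \frac{11}{2}\right) = \left(-220 + K\right) \left(- \frac{11}{2} + X\right)$)
$- \frac{14783}{d{\left(217,-88 \right)} + \left(- \frac{13998}{21232} + \frac{21942}{893}\right)} = - \frac{14783}{\left(1210 - -19360 - \frac{2387}{2} + 217 \left(-88\right)\right) + \left(- \frac{13998}{21232} + \frac{21942}{893}\right)} = - \frac{14783}{\left(1210 + 19360 - \frac{2387}{2} - 19096\right) + \left(\left(-13998\right) \frac{1}{21232} + 21942 \cdot \frac{1}{893}\right)} = - \frac{14783}{\frac{561}{2} + \left(- \frac{6999}{10616} + \frac{21942}{893}\right)} = - \frac{14783}{\frac{561}{2} + \frac{226686165}{9480088}} = - \frac{14783}{\frac{2885850849}{9480088}} = \left(-14783\right) \frac{9480088}{2885850849} = - \frac{140144140904}{2885850849}$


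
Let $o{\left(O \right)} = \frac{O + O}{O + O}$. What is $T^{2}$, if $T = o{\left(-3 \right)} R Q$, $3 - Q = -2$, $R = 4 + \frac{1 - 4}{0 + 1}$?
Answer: $25$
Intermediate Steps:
$o{\left(O \right)} = 1$ ($o{\left(O \right)} = \frac{2 O}{2 O} = 2 O \frac{1}{2 O} = 1$)
$R = 1$ ($R = 4 - \frac{3}{1} = 4 - 3 = 1$)
$Q = 5$ ($Q = 3 - -2 = 3 + 2 = 5$)
$T = 5$ ($T = 1 \cdot 1 \cdot 5 = 1 \cdot 5 = 5$)
$T^{2} = 5^{2} = 25$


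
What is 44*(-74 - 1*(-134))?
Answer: 2640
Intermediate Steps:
44*(-74 - 1*(-134)) = 44*(-74 + 134) = 44*60 = 2640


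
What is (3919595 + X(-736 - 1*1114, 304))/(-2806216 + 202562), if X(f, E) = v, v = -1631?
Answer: -1958982/1301827 ≈ -1.5048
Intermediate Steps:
X(f, E) = -1631
(3919595 + X(-736 - 1*1114, 304))/(-2806216 + 202562) = (3919595 - 1631)/(-2806216 + 202562) = 3917964/(-2603654) = 3917964*(-1/2603654) = -1958982/1301827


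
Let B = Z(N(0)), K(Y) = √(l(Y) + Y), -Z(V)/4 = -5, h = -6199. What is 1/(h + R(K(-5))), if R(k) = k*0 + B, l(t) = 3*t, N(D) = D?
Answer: -1/6179 ≈ -0.00016184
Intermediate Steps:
Z(V) = 20 (Z(V) = -4*(-5) = 20)
K(Y) = 2*√Y (K(Y) = √(3*Y + Y) = √(4*Y) = 2*√Y)
B = 20
R(k) = 20 (R(k) = k*0 + 20 = 0 + 20 = 20)
1/(h + R(K(-5))) = 1/(-6199 + 20) = 1/(-6179) = -1/6179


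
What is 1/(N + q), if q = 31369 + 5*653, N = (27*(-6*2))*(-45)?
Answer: 1/49214 ≈ 2.0319e-5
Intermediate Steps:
N = 14580 (N = (27*(-12))*(-45) = -324*(-45) = 14580)
q = 34634 (q = 31369 + 3265 = 34634)
1/(N + q) = 1/(14580 + 34634) = 1/49214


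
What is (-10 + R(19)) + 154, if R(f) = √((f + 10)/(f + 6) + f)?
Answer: 144 + 6*√14/5 ≈ 148.49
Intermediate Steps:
R(f) = √(f + (10 + f)/(6 + f)) (R(f) = √((10 + f)/(6 + f) + f) = √(f + (10 + f)/(6 + f)))
(-10 + R(19)) + 154 = (-10 + √((10 + 19 + 19*(6 + 19))/(6 + 19))) + 154 = (-10 + √((10 + 19 + 19*25)/25)) + 154 = (-10 + √((10 + 19 + 475)/25)) + 154 = (-10 + √((1/25)*504)) + 154 = (-10 + √(504/25)) + 154 = (-10 + 6*√14/5) + 154 = 144 + 6*√14/5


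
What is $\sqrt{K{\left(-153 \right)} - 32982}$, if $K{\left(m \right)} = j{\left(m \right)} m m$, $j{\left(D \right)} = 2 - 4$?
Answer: $10 i \sqrt{798} \approx 282.49 i$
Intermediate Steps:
$j{\left(D \right)} = -2$ ($j{\left(D \right)} = 2 - 4 = -2$)
$K{\left(m \right)} = - 2 m^{2}$ ($K{\left(m \right)} = - 2 m m = - 2 m^{2}$)
$\sqrt{K{\left(-153 \right)} - 32982} = \sqrt{- 2 \left(-153\right)^{2} - 32982} = \sqrt{\left(-2\right) 23409 - 32982} = \sqrt{-46818 - 32982} = \sqrt{-79800} = 10 i \sqrt{798}$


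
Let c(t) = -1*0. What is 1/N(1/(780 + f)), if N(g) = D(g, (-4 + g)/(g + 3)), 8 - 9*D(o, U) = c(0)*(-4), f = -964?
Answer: 9/8 ≈ 1.1250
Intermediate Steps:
c(t) = 0
D(o, U) = 8/9 (D(o, U) = 8/9 - 0*(-4) = 8/9 - ⅑*0 = 8/9 + 0 = 8/9)
N(g) = 8/9
1/N(1/(780 + f)) = 1/(8/9) = 9/8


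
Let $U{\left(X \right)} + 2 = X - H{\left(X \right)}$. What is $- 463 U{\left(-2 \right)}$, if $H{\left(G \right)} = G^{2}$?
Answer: $3704$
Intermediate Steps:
$U{\left(X \right)} = -2 + X - X^{2}$ ($U{\left(X \right)} = -2 - \left(X^{2} - X\right) = -2 + X - X^{2}$)
$- 463 U{\left(-2 \right)} = - 463 \left(-2 - 2 - \left(-2\right)^{2}\right) = - 463 \left(-2 - 2 - 4\right) = \left(-463\right) \left(-8\right) = 3704$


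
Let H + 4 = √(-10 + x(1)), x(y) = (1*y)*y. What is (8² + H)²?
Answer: 3591 + 360*I ≈ 3591.0 + 360.0*I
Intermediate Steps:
x(y) = y² (x(y) = y*y = y²)
H = -4 + 3*I (H = -4 + √(-10 + 1²) = -4 + √(-10 + 1) = -4 + √(-9) = -4 + 3*I ≈ -4.0 + 3.0*I)
(8² + H)² = (8² + (-4 + 3*I))² = (64 + (-4 + 3*I))² = (60 + 3*I)²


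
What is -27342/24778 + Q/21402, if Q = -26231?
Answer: -617562601/265149378 ≈ -2.3291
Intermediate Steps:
-27342/24778 + Q/21402 = -27342/24778 - 26231/21402 = -27342*1/24778 - 26231*1/21402 = -13671/12389 - 26231/21402 = -617562601/265149378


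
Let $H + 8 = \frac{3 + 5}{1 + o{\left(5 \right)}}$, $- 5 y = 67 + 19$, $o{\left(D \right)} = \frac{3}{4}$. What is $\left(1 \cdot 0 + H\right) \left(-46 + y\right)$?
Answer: $\frac{7584}{35} \approx 216.69$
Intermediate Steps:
$o{\left(D \right)} = \frac{3}{4}$ ($o{\left(D \right)} = 3 \cdot \frac{1}{4} = \frac{3}{4}$)
$y = - \frac{86}{5}$ ($y = - \frac{67 + 19}{5} = \left(- \frac{1}{5}\right) 86 = - \frac{86}{5} \approx -17.2$)
$H = - \frac{24}{7}$ ($H = -8 + \frac{3 + 5}{1 + \frac{3}{4}} = -8 + \frac{8}{\frac{7}{4}} = -8 + 8 \cdot \frac{4}{7} = -8 + \frac{32}{7} = - \frac{24}{7} \approx -3.4286$)
$\left(1 \cdot 0 + H\right) \left(-46 + y\right) = \left(1 \cdot 0 - \frac{24}{7}\right) \left(-46 - \frac{86}{5}\right) = \left(0 - \frac{24}{7}\right) \left(- \frac{316}{5}\right) = \left(- \frac{24}{7}\right) \left(- \frac{316}{5}\right) = \frac{7584}{35}$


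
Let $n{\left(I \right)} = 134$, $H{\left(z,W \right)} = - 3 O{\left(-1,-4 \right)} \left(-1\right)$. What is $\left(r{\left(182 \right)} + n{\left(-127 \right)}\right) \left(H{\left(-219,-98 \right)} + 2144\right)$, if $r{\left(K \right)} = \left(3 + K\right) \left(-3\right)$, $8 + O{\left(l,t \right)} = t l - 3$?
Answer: $-893783$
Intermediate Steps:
$O{\left(l,t \right)} = -11 + l t$ ($O{\left(l,t \right)} = -8 + \left(t l - 3\right) = -8 + \left(l t - 3\right) = -8 + \left(-3 + l t\right) = -11 + l t$)
$r{\left(K \right)} = -9 - 3 K$
$H{\left(z,W \right)} = -21$ ($H{\left(z,W \right)} = - 3 \left(-11 - -4\right) \left(-1\right) = - 3 \left(-11 + 4\right) \left(-1\right) = \left(-3\right) \left(-7\right) \left(-1\right) = 21 \left(-1\right) = -21$)
$\left(r{\left(182 \right)} + n{\left(-127 \right)}\right) \left(H{\left(-219,-98 \right)} + 2144\right) = \left(\left(-9 - 546\right) + 134\right) \left(-21 + 2144\right) = \left(\left(-9 - 546\right) + 134\right) 2123 = \left(-555 + 134\right) 2123 = \left(-421\right) 2123 = -893783$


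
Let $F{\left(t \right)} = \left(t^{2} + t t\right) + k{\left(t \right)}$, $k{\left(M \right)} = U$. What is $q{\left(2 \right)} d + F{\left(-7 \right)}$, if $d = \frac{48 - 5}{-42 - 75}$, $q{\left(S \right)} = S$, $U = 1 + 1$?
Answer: $\frac{11614}{117} \approx 99.265$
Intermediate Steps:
$U = 2$
$k{\left(M \right)} = 2$
$F{\left(t \right)} = 2 + 2 t^{2}$ ($F{\left(t \right)} = \left(t^{2} + t t\right) + 2 = \left(t^{2} + t^{2}\right) + 2 = 2 t^{2} + 2 = 2 + 2 t^{2}$)
$d = - \frac{43}{117}$ ($d = \frac{43}{-117} = 43 \left(- \frac{1}{117}\right) = - \frac{43}{117} \approx -0.36752$)
$q{\left(2 \right)} d + F{\left(-7 \right)} = 2 \left(- \frac{43}{117}\right) + \left(2 + 2 \left(-7\right)^{2}\right) = - \frac{86}{117} + \left(2 + 2 \cdot 49\right) = - \frac{86}{117} + \left(2 + 98\right) = - \frac{86}{117} + 100 = \frac{11614}{117}$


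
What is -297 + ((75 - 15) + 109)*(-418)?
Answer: -70939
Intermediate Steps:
-297 + ((75 - 15) + 109)*(-418) = -297 + (60 + 109)*(-418) = -297 + 169*(-418) = -297 - 70642 = -70939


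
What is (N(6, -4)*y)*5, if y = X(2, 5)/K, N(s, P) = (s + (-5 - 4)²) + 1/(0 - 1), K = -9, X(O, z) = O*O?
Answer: -1720/9 ≈ -191.11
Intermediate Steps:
X(O, z) = O²
N(s, P) = 80 + s (N(s, P) = (s + (-9)²) + 1/(-1) = (s + 81) - 1 = (81 + s) - 1 = 80 + s)
y = -4/9 (y = 2²/(-9) = 4*(-⅑) = -4/9 ≈ -0.44444)
(N(6, -4)*y)*5 = ((80 + 6)*(-4/9))*5 = (86*(-4/9))*5 = -344/9*5 = -1720/9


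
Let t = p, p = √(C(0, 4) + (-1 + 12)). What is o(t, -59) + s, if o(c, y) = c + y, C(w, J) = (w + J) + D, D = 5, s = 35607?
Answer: 35548 + 2*√5 ≈ 35553.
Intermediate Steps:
C(w, J) = 5 + J + w (C(w, J) = (w + J) + 5 = (J + w) + 5 = 5 + J + w)
p = 2*√5 (p = √((5 + 4 + 0) + (-1 + 12)) = √(9 + 11) = √20 = 2*√5 ≈ 4.4721)
t = 2*√5 ≈ 4.4721
o(t, -59) + s = (2*√5 - 59) + 35607 = (-59 + 2*√5) + 35607 = 35548 + 2*√5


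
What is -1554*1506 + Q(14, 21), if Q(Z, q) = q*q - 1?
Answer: -2339884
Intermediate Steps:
Q(Z, q) = -1 + q**2 (Q(Z, q) = q**2 - 1 = -1 + q**2)
-1554*1506 + Q(14, 21) = -1554*1506 + (-1 + 21**2) = -2340324 + (-1 + 441) = -2340324 + 440 = -2339884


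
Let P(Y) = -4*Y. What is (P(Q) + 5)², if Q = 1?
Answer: 1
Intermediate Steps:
(P(Q) + 5)² = (-4*1 + 5)² = (-4 + 5)² = 1² = 1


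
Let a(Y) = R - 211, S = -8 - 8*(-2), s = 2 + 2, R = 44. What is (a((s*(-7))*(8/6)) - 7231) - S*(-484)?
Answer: -3526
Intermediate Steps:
s = 4
S = 8 (S = -8 + 16 = 8)
a(Y) = -167 (a(Y) = 44 - 211 = -167)
(a((s*(-7))*(8/6)) - 7231) - S*(-484) = (-167 - 7231) - 8*(-484) = -7398 - 1*(-3872) = -7398 + 3872 = -3526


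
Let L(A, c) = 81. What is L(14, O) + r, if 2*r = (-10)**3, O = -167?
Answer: -419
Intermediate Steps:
r = -500 (r = (1/2)*(-10)**3 = (1/2)*(-1000) = -500)
L(14, O) + r = 81 - 500 = -419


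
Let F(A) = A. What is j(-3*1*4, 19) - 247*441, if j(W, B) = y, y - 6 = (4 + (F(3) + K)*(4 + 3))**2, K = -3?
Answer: -108905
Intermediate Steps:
y = 22 (y = 6 + (4 + (3 - 3)*(4 + 3))**2 = 6 + (4 + 0*7)**2 = 6 + (4 + 0)**2 = 6 + 4**2 = 6 + 16 = 22)
j(W, B) = 22
j(-3*1*4, 19) - 247*441 = 22 - 247*441 = 22 - 108927 = -108905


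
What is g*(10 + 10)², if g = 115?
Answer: 46000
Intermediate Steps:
g*(10 + 10)² = 115*(10 + 10)² = 115*20² = 115*400 = 46000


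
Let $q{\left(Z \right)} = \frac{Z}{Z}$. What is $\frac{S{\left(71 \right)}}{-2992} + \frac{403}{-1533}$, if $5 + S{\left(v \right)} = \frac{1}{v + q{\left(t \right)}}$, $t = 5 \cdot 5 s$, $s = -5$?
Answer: $- \frac{28755175}{110081664} \approx -0.26122$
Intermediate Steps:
$t = -125$ ($t = 5 \cdot 5 \left(-5\right) = 25 \left(-5\right) = -125$)
$q{\left(Z \right)} = 1$
$S{\left(v \right)} = -5 + \frac{1}{1 + v}$ ($S{\left(v \right)} = -5 + \frac{1}{v + 1} = -5 + \frac{1}{1 + v}$)
$\frac{S{\left(71 \right)}}{-2992} + \frac{403}{-1533} = \frac{\frac{1}{1 + 71} \left(-4 - 355\right)}{-2992} + \frac{403}{-1533} = \frac{-4 - 355}{72} \left(- \frac{1}{2992}\right) + 403 \left(- \frac{1}{1533}\right) = \frac{1}{72} \left(-359\right) \left(- \frac{1}{2992}\right) - \frac{403}{1533} = \left(- \frac{359}{72}\right) \left(- \frac{1}{2992}\right) - \frac{403}{1533} = \frac{359}{215424} - \frac{403}{1533} = - \frac{28755175}{110081664}$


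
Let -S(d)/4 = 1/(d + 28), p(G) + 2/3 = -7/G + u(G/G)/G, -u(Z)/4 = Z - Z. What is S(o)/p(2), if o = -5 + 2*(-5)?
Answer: 24/325 ≈ 0.073846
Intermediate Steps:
u(Z) = 0 (u(Z) = -4*(Z - Z) = -4*0 = 0)
p(G) = -2/3 - 7/G (p(G) = -2/3 + (-7/G + 0/G) = -2/3 + (-7/G + 0) = -2/3 - 7/G)
o = -15 (o = -5 - 10 = -15)
S(d) = -4/(28 + d) (S(d) = -4/(d + 28) = -4/(28 + d))
S(o)/p(2) = (-4/(28 - 15))/(-2/3 - 7/2) = (-4/13)/(-2/3 - 7*1/2) = (-4*1/13)/(-2/3 - 7/2) = -4/(13*(-25/6)) = -4/13*(-6/25) = 24/325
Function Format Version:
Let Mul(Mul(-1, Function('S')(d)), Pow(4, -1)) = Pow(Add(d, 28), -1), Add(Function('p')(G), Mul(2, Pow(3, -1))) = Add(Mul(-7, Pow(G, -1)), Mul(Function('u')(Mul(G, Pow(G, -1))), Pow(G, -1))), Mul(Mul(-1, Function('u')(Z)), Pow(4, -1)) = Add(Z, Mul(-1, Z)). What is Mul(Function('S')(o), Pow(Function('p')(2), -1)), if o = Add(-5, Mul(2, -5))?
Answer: Rational(24, 325) ≈ 0.073846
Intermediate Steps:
Function('u')(Z) = 0 (Function('u')(Z) = Mul(-4, Add(Z, Mul(-1, Z))) = Mul(-4, 0) = 0)
Function('p')(G) = Add(Rational(-2, 3), Mul(-7, Pow(G, -1))) (Function('p')(G) = Add(Rational(-2, 3), Add(Mul(-7, Pow(G, -1)), Mul(0, Pow(G, -1)))) = Add(Rational(-2, 3), Add(Mul(-7, Pow(G, -1)), 0)) = Add(Rational(-2, 3), Mul(-7, Pow(G, -1))))
o = -15 (o = Add(-5, -10) = -15)
Function('S')(d) = Mul(-4, Pow(Add(28, d), -1)) (Function('S')(d) = Mul(-4, Pow(Add(d, 28), -1)) = Mul(-4, Pow(Add(28, d), -1)))
Mul(Function('S')(o), Pow(Function('p')(2), -1)) = Mul(Mul(-4, Pow(Add(28, -15), -1)), Pow(Add(Rational(-2, 3), Mul(-7, Pow(2, -1))), -1)) = Mul(Mul(-4, Pow(13, -1)), Pow(Add(Rational(-2, 3), Mul(-7, Rational(1, 2))), -1)) = Mul(Mul(-4, Rational(1, 13)), Pow(Add(Rational(-2, 3), Rational(-7, 2)), -1)) = Mul(Rational(-4, 13), Pow(Rational(-25, 6), -1)) = Mul(Rational(-4, 13), Rational(-6, 25)) = Rational(24, 325)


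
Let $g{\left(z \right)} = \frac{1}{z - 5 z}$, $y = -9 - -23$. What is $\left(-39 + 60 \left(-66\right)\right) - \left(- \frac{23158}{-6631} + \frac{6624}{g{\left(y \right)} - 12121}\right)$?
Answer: $- \frac{6004213188605}{1500323429} \approx -4001.9$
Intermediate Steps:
$y = 14$ ($y = -9 + 23 = 14$)
$g{\left(z \right)} = - \frac{1}{4 z}$ ($g{\left(z \right)} = \frac{1}{\left(-4\right) z} = - \frac{1}{4 z}$)
$\left(-39 + 60 \left(-66\right)\right) - \left(- \frac{23158}{-6631} + \frac{6624}{g{\left(y \right)} - 12121}\right) = \left(-39 + 60 \left(-66\right)\right) - \left(- \frac{23158}{-6631} + \frac{6624}{- \frac{1}{4 \cdot 14} - 12121}\right) = \left(-39 - 3960\right) - \left(\left(-23158\right) \left(- \frac{1}{6631}\right) + \frac{6624}{\left(- \frac{1}{4}\right) \frac{1}{14} - 12121}\right) = -3999 - \left(\frac{23158}{6631} + \frac{6624}{- \frac{1}{56} - 12121}\right) = -3999 - \left(\frac{23158}{6631} + \frac{6624}{- \frac{678777}{56}}\right) = -3999 - \left(\frac{23158}{6631} + 6624 \left(- \frac{56}{678777}\right)\right) = -3999 - \left(\frac{23158}{6631} - \frac{123648}{226259}\right) = -3999 - \frac{4419796034}{1500323429} = - \frac{6004213188605}{1500323429}$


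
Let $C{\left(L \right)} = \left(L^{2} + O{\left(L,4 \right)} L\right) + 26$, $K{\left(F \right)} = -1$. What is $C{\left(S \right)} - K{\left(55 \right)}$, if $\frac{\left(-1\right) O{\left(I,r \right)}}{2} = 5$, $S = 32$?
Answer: $731$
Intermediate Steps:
$O{\left(I,r \right)} = -10$ ($O{\left(I,r \right)} = \left(-2\right) 5 = -10$)
$C{\left(L \right)} = 26 + L^{2} - 10 L$ ($C{\left(L \right)} = \left(L^{2} - 10 L\right) + 26 = 26 + L^{2} - 10 L$)
$C{\left(S \right)} - K{\left(55 \right)} = \left(26 + 32^{2} - 320\right) - -1 = \left(26 + 1024 - 320\right) + 1 = 730 + 1 = 731$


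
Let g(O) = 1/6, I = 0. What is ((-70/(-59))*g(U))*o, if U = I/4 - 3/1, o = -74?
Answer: -2590/177 ≈ -14.633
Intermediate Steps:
U = -3 (U = 0/4 - 3/1 = 0*(¼) - 3*1 = 0 - 3 = -3)
g(O) = ⅙
((-70/(-59))*g(U))*o = (-70/(-59)*(⅙))*(-74) = (-70*(-1/59)*(⅙))*(-74) = ((70/59)*(⅙))*(-74) = (35/177)*(-74) = -2590/177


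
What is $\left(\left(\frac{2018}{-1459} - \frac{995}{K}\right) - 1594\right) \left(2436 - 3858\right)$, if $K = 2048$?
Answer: $\frac{3390408887247}{1494016} \approx 2.2693 \cdot 10^{6}$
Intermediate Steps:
$\left(\left(\frac{2018}{-1459} - \frac{995}{K}\right) - 1594\right) \left(2436 - 3858\right) = \left(\left(\frac{2018}{-1459} - \frac{995}{2048}\right) - 1594\right) \left(2436 - 3858\right) = \left(\left(2018 \left(- \frac{1}{1459}\right) - \frac{995}{2048}\right) - 1594\right) \left(-1422\right) = \left(\left(- \frac{2018}{1459} - \frac{995}{2048}\right) - 1594\right) \left(-1422\right) = \left(- \frac{5584569}{2988032} - 1594\right) \left(-1422\right) = \left(- \frac{4768507577}{2988032}\right) \left(-1422\right) = \frac{3390408887247}{1494016}$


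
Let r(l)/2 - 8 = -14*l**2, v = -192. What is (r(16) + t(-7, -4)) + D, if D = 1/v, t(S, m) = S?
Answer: -1374529/192 ≈ -7159.0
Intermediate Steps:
D = -1/192 (D = 1/(-192) = -1/192 ≈ -0.0052083)
r(l) = 16 - 28*l**2 (r(l) = 16 + 2*(-14*l**2) = 16 - 28*l**2)
(r(16) + t(-7, -4)) + D = ((16 - 28*16**2) - 7) - 1/192 = ((16 - 28*256) - 7) - 1/192 = ((16 - 7168) - 7) - 1/192 = (-7152 - 7) - 1/192 = -7159 - 1/192 = -1374529/192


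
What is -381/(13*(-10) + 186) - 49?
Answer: -3125/56 ≈ -55.804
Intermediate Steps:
-381/(13*(-10) + 186) - 49 = -381/(-130 + 186) - 49 = -381/56 - 49 = -3125/56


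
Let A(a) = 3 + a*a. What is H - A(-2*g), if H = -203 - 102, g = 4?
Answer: -372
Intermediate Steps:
H = -305
A(a) = 3 + a²
H - A(-2*g) = -305 - (3 + (-2*4)²) = -305 - (3 + (-8)²) = -305 - (3 + 64) = -305 - 1*67 = -305 - 67 = -372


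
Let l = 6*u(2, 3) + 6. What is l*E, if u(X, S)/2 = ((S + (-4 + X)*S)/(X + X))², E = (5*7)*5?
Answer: 8925/4 ≈ 2231.3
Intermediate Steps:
E = 175 (E = 35*5 = 175)
u(X, S) = (S + S*(-4 + X))²/(2*X²) (u(X, S) = 2*((S + (-4 + X)*S)/(X + X))² = 2*((S + S*(-4 + X))/((2*X)))² = 2*((S + S*(-4 + X))*(1/(2*X)))² = 2*((S + S*(-4 + X))/(2*X))² = 2*((S + S*(-4 + X))²/(4*X²)) = (S + S*(-4 + X))²/(2*X²))
l = 51/4 (l = 6*((½)*3²*(-3 + 2)²/2²) + 6 = 6*((½)*9*(¼)*(-1)²) + 6 = 6*((½)*9*(¼)*1) + 6 = 6*(9/8) + 6 = 27/4 + 6 = 51/4 ≈ 12.750)
l*E = (51/4)*175 = 8925/4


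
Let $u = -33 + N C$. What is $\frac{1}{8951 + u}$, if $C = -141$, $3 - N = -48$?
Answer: $\frac{1}{1727} \approx 0.00057904$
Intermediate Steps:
$N = 51$ ($N = 3 - -48 = 3 + 48 = 51$)
$u = -7224$ ($u = -33 + 51 \left(-141\right) = -33 - 7191 = -7224$)
$\frac{1}{8951 + u} = \frac{1}{8951 - 7224} = \frac{1}{1727}$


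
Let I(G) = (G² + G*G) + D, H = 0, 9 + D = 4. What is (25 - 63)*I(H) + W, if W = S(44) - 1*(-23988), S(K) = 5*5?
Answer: 24203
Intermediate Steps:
D = -5 (D = -9 + 4 = -5)
I(G) = -5 + 2*G² (I(G) = (G² + G*G) - 5 = (G² + G²) - 5 = 2*G² - 5 = -5 + 2*G²)
S(K) = 25
W = 24013 (W = 25 - 1*(-23988) = 25 + 23988 = 24013)
(25 - 63)*I(H) + W = (25 - 63)*(-5 + 2*0²) + 24013 = -38*(-5 + 2*0) + 24013 = -38*(-5 + 0) + 24013 = -38*(-5) + 24013 = 190 + 24013 = 24203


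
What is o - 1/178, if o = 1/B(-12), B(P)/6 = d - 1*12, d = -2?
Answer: -131/7476 ≈ -0.017523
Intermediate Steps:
B(P) = -84 (B(P) = 6*(-2 - 1*12) = 6*(-2 - 12) = 6*(-14) = -84)
o = -1/84 (o = 1/(-84) = -1/84 ≈ -0.011905)
o - 1/178 = -1/84 - 1/178 = -131/7476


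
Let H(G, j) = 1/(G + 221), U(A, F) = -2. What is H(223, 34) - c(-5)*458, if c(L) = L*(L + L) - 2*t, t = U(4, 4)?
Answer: -10981007/444 ≈ -24732.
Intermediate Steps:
H(G, j) = 1/(221 + G)
t = -2
c(L) = 4 + 2*L² (c(L) = L*(L + L) - 2*(-2) = L*(2*L) + 4 = 2*L² + 4 = 4 + 2*L²)
H(223, 34) - c(-5)*458 = 1/(221 + 223) - (4 + 2*(-5)²)*458 = 1/444 - (4 + 2*25)*458 = 1/444 - (4 + 50)*458 = 1/444 - 54*458 = 1/444 - 1*24732 = 1/444 - 24732 = -10981007/444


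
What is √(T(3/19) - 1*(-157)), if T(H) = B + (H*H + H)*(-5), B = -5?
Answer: √54542/19 ≈ 12.292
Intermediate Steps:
T(H) = -5 - 5*H - 5*H² (T(H) = -5 + (H*H + H)*(-5) = -5 + (H² + H)*(-5) = -5 + (H + H²)*(-5) = -5 + (-5*H - 5*H²) = -5 - 5*H - 5*H²)
√(T(3/19) - 1*(-157)) = √((-5 - 15/19 - 5*(3/19)²) - 1*(-157)) = √((-5 - 15/19 - 5*(3*(1/19))²) + 157) = √((-5 - 5*3/19 - 5*(3/19)²) + 157) = √((-5 - 15/19 - 5*9/361) + 157) = √((-5 - 15/19 - 45/361) + 157) = √(-2135/361 + 157) = √(54542/361) = √54542/19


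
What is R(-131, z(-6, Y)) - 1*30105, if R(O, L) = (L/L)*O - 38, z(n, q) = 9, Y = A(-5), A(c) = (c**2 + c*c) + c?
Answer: -30274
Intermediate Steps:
A(c) = c + 2*c**2 (A(c) = (c**2 + c**2) + c = 2*c**2 + c = c + 2*c**2)
Y = 45 (Y = -5*(1 + 2*(-5)) = -5*(1 - 10) = -5*(-9) = 45)
R(O, L) = -38 + O (R(O, L) = 1*O - 38 = O - 38 = -38 + O)
R(-131, z(-6, Y)) - 1*30105 = (-38 - 131) - 1*30105 = -169 - 30105 = -30274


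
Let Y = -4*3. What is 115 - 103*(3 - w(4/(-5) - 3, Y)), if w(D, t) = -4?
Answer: -606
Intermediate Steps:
Y = -12
115 - 103*(3 - w(4/(-5) - 3, Y)) = 115 - 103*(3 - 1*(-4)) = 115 - 103*(3 + 4) = 115 - 103*7 = 115 - 721 = -606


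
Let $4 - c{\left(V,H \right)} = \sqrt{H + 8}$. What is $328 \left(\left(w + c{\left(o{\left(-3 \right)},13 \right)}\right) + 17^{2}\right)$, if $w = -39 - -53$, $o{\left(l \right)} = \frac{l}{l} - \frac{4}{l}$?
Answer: $100696 - 328 \sqrt{21} \approx 99193.0$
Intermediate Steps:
$o{\left(l \right)} = 1 - \frac{4}{l}$
$c{\left(V,H \right)} = 4 - \sqrt{8 + H}$ ($c{\left(V,H \right)} = 4 - \sqrt{H + 8} = 4 - \sqrt{8 + H}$)
$w = 14$ ($w = -39 + 53 = 14$)
$328 \left(\left(w + c{\left(o{\left(-3 \right)},13 \right)}\right) + 17^{2}\right) = 328 \left(\left(14 + \left(4 - \sqrt{8 + 13}\right)\right) + 17^{2}\right) = 328 \left(\left(14 + \left(4 - \sqrt{21}\right)\right) + 289\right) = 328 \left(\left(18 - \sqrt{21}\right) + 289\right) = 328 \left(307 - \sqrt{21}\right) = 100696 - 328 \sqrt{21}$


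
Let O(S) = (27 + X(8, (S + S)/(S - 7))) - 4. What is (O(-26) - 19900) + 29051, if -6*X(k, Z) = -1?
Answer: 55045/6 ≈ 9174.2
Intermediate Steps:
X(k, Z) = 1/6 (X(k, Z) = -1/6*(-1) = 1/6)
O(S) = 139/6 (O(S) = (27 + 1/6) - 4 = 163/6 - 4 = 139/6)
(O(-26) - 19900) + 29051 = (139/6 - 19900) + 29051 = -119261/6 + 29051 = 55045/6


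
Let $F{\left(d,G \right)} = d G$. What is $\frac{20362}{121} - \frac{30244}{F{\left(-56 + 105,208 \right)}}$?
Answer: $\frac{50967495}{308308} \approx 165.31$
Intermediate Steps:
$F{\left(d,G \right)} = G d$
$\frac{20362}{121} - \frac{30244}{F{\left(-56 + 105,208 \right)}} = \frac{20362}{121} - \frac{30244}{208 \left(-56 + 105\right)} = 20362 \cdot \frac{1}{121} - \frac{30244}{208 \cdot 49} = \frac{20362}{121} - \frac{30244}{10192} = \frac{20362}{121} - \frac{7561}{2548} = \frac{50967495}{308308}$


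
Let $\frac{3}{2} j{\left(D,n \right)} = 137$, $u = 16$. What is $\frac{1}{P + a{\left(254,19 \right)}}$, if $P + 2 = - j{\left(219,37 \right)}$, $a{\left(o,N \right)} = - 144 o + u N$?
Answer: $- \frac{3}{109096} \approx -2.7499 \cdot 10^{-5}$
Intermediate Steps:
$j{\left(D,n \right)} = \frac{274}{3}$ ($j{\left(D,n \right)} = \frac{2}{3} \cdot 137 = \frac{274}{3}$)
$a{\left(o,N \right)} = - 144 o + 16 N$
$P = - \frac{280}{3}$ ($P = -2 - \frac{274}{3} = - \frac{280}{3} \approx -93.333$)
$\frac{1}{P + a{\left(254,19 \right)}} = \frac{1}{- \frac{280}{3} + \left(\left(-144\right) 254 + 16 \cdot 19\right)} = \frac{1}{- \frac{280}{3} + \left(-36576 + 304\right)} = \frac{1}{- \frac{280}{3} - 36272} = \frac{1}{- \frac{109096}{3}} = - \frac{3}{109096}$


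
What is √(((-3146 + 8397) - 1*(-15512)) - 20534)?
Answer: √229 ≈ 15.133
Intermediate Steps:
√(((-3146 + 8397) - 1*(-15512)) - 20534) = √((5251 + 15512) - 20534) = √(20763 - 20534) = √229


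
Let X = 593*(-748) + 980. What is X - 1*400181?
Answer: -842765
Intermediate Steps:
X = -442584 (X = -443564 + 980 = -442584)
X - 1*400181 = -442584 - 1*400181 = -442584 - 400181 = -842765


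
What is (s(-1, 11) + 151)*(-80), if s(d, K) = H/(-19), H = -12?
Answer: -230480/19 ≈ -12131.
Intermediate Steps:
s(d, K) = 12/19 (s(d, K) = -12/(-19) = -12*(-1/19) = 12/19)
(s(-1, 11) + 151)*(-80) = (12/19 + 151)*(-80) = (2881/19)*(-80) = -230480/19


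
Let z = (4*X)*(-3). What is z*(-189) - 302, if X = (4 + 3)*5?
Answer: 79078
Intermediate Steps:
X = 35 (X = 7*5 = 35)
z = -420 (z = (4*35)*(-3) = 140*(-3) = -420)
z*(-189) - 302 = -420*(-189) - 302 = 79380 - 302 = 79078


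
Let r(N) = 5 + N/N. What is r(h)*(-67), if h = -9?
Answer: -402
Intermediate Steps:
r(N) = 6 (r(N) = 5 + 1 = 6)
r(h)*(-67) = 6*(-67) = -402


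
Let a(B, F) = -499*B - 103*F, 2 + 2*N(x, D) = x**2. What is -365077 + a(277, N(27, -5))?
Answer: -1081481/2 ≈ -5.4074e+5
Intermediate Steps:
N(x, D) = -1 + x**2/2
-365077 + a(277, N(27, -5)) = -365077 + (-499*277 - 103*(-1 + (1/2)*27**2)) = -365077 + (-138223 - 103*(-1 + (1/2)*729)) = -365077 + (-138223 - 103*(-1 + 729/2)) = -365077 + (-138223 - 103*727/2) = -365077 + (-138223 - 74881/2) = -365077 - 351327/2 = -1081481/2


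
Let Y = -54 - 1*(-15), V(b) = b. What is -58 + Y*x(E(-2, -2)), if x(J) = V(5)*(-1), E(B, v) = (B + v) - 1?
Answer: 137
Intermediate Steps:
E(B, v) = -1 + B + v
x(J) = -5 (x(J) = 5*(-1) = -5)
Y = -39 (Y = -54 + 15 = -39)
-58 + Y*x(E(-2, -2)) = -58 - 39*(-5) = -58 + 195 = 137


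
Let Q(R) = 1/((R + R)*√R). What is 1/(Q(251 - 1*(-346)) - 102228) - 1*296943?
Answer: -2641166652342777538835937/8894524040828612927 - 1194*√597/8894524040828612927 ≈ -2.9694e+5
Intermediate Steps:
Q(R) = 1/(2*R^(3/2)) (Q(R) = 1/((2*R)*√R) = 1/(2*R^(3/2)))
1/(Q(251 - 1*(-346)) - 102228) - 1*296943 = 1/(1/(2*(251 - 1*(-346))^(3/2)) - 102228) - 1*296943 = 1/(1/(2*(251 + 346)^(3/2)) - 102228) - 296943 = 1/(1/(2*597^(3/2)) - 102228) - 296943 = 1/((√597/356409)/2 - 102228) - 296943 = 1/(√597/712818 - 102228) - 296943 = 1/(-102228 + √597/712818) - 296943 = -296943 + 1/(-102228 + √597/712818)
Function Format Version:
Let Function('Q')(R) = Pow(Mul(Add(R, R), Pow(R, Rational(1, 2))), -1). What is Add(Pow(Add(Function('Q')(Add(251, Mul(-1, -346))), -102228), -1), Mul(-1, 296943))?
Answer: Add(Rational(-2641166652342777538835937, 8894524040828612927), Mul(Rational(-1194, 8894524040828612927), Pow(597, Rational(1, 2)))) ≈ -2.9694e+5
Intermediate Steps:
Function('Q')(R) = Mul(Rational(1, 2), Pow(R, Rational(-3, 2))) (Function('Q')(R) = Pow(Mul(Mul(2, R), Pow(R, Rational(1, 2))), -1) = Pow(Mul(2, Pow(R, Rational(3, 2))), -1) = Mul(Rational(1, 2), Pow(R, Rational(-3, 2))))
Add(Pow(Add(Function('Q')(Add(251, Mul(-1, -346))), -102228), -1), Mul(-1, 296943)) = Add(Pow(Add(Mul(Rational(1, 2), Pow(Add(251, Mul(-1, -346)), Rational(-3, 2))), -102228), -1), Mul(-1, 296943)) = Add(Pow(Add(Mul(Rational(1, 2), Pow(Add(251, 346), Rational(-3, 2))), -102228), -1), -296943) = Add(Pow(Add(Mul(Rational(1, 2), Pow(597, Rational(-3, 2))), -102228), -1), -296943) = Add(Pow(Add(Mul(Rational(1, 2), Mul(Rational(1, 356409), Pow(597, Rational(1, 2)))), -102228), -1), -296943) = Add(Pow(Add(Mul(Rational(1, 712818), Pow(597, Rational(1, 2))), -102228), -1), -296943) = Add(Pow(Add(-102228, Mul(Rational(1, 712818), Pow(597, Rational(1, 2)))), -1), -296943) = Add(-296943, Pow(Add(-102228, Mul(Rational(1, 712818), Pow(597, Rational(1, 2)))), -1))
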